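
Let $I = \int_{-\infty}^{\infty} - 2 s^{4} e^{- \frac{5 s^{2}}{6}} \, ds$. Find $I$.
$- \frac{54 \sqrt{30} \sqrt{\pi}}{125}$

Consider the simpler parametrised integral
$$J(a) = \int_{-\infty}^{\infty} - 2 e^{- a s^{2}} \, ds = - \frac{2 \sqrt{\pi}}{\sqrt{a}}.$$

Differentiating under the integral sign brings down a factor of $(-s^2)$:
$$\frac{dJ}{da} = \int_{-\infty}^{\infty} 2 s^{2} e^{- a s^{2}} \, ds = \frac{\sqrt{\pi}}{a^{\frac{3}{2}}}.$$

Repeating twice in total — each differentiation brings down another $(-s^2)$ — gives
$$\frac{d^{2}J}{da^{2}} = \int_{-\infty}^{\infty} - 2 s^{4} e^{- a s^{2}} \, ds = - \frac{3 \sqrt{\pi}}{2 a^{\frac{5}{2}}},$$
and the integrand here is exactly the target integrand, so $I = - \frac{3 \sqrt{\pi}}{2 a^{\frac{5}{2}}}$.

Setting $a = \frac{5}{6}$:
$$I = - \frac{54 \sqrt{30} \sqrt{\pi}}{125}.$$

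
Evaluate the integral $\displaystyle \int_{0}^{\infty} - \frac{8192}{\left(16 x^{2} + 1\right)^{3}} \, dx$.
$- 384 \pi$

Start from the standard arctangent integral
$$J(a) = \int_{0}^{\infty} - \frac{2}{a^{2} + x^{2}} \, dx = - \frac{\pi}{a}.$$

Differentiating under the integral sign with respect to $a$,
$$\frac{dJ}{da} = \int_{0}^{\infty} \frac{4 a}{\left(a^{2} + x^{2}\right)^{2}} \, dx = \frac{\pi}{a^{2}},$$
so $\int_{0}^{\infty} - \frac{2}{\left(a^{2} + x^{2}\right)^{2}} \, dx = - \frac{\pi}{2 a^{3}}$.

Repeating — each differentiation of $1/(x^2+a^2)^j$ produces $-2ja/(x^2+a^2)^{j+1}$ — and dividing through by $-2ja$ at each step yields, after $2$ differentiations in total,
$$\int_{0}^{\infty} - \frac{2}{\left(a^{2} + x^{2}\right)^{3}} \, dx = - \frac{3 \pi}{8 a^{5}}.$$

Setting $a = \frac{1}{4}$:
$$I = - 384 \pi.$$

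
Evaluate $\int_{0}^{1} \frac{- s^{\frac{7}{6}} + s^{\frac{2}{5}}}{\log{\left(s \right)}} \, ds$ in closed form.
$\log{\left(\frac{42}{65} \right)}$

Introduce a parameter $a$ in the exponent: let $I(a) = \int_{0}^{1} \frac{- s^{\frac{7}{6}} + s^{a}}{\log{\left(s \right)}} \, ds$.

Since $\dfrac{\partial}{\partial a}\,s^{a} = s^{a} \ln s$, the $\ln s$ in the denominator cancels and
$$\frac{dI}{da} = \int_{0}^{1} s^{a} \, ds = \left[\frac{s^{a+1}}{a+1}\right]_0^1 = \frac{1}{a + 1}.$$

Integrating with respect to $a$ gives $I(a) = \log{\left(\frac{6 a}{13} + \frac{6}{13} \right)} + C$.

At $a = \frac{7}{6}$ the integrand is identically $0$, so $I(\frac{7}{6}) = 0$. The closed form gives $0$, hence $C = 0$.

Setting $a = \frac{2}{5}$:
$$I = \log{\left(\frac{42}{65} \right)}.$$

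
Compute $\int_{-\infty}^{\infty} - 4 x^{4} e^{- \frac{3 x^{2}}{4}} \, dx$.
$- \frac{32 \sqrt{3} \sqrt{\pi}}{9}$

Consider the simpler parametrised integral
$$J(a) = \int_{-\infty}^{\infty} - 4 e^{- a x^{2}} \, dx = - \frac{4 \sqrt{\pi}}{\sqrt{a}}.$$

Differentiating under the integral sign brings down a factor of $(-x^2)$:
$$\frac{dJ}{da} = \int_{-\infty}^{\infty} 4 x^{2} e^{- a x^{2}} \, dx = \frac{2 \sqrt{\pi}}{a^{\frac{3}{2}}}.$$

Repeating twice in total — each differentiation brings down another $(-x^2)$ — gives
$$\frac{d^{2}J}{da^{2}} = \int_{-\infty}^{\infty} - 4 x^{4} e^{- a x^{2}} \, dx = - \frac{3 \sqrt{\pi}}{a^{\frac{5}{2}}},$$
and the integrand here is exactly the target integrand, so $I = - \frac{3 \sqrt{\pi}}{a^{\frac{5}{2}}}$.

Setting $a = \frac{3}{4}$:
$$I = - \frac{32 \sqrt{3} \sqrt{\pi}}{9}.$$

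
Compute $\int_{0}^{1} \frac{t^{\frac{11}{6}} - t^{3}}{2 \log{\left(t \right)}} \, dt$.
$\log{\left(\frac{\sqrt{102}}{12} \right)}$

Consider the one-parameter family: let $I(a) = \int_{0}^{1} \frac{t^{\frac{11}{6}} - t^{a}}{2 \log{\left(t \right)}} \, dt$.

Since $\dfrac{\partial}{\partial a}\,t^{a} = t^{a} \ln t$, the $\ln t$ in the denominator cancels and
$$\frac{dI}{da} = \int_{0}^{1} - \frac{1}{2} t^{a} \, dt = - \frac{1}{2} \left[\frac{t^{a+1}}{a+1}\right]_0^1 = - \frac{1}{2 a + 2}.$$

Integrating with respect to $a$ gives $I(a) = - \frac{\log{\left(a + 1 \right)}}{2} - \frac{\log{\left(6 \right)}}{2} + \frac{\log{\left(17 \right)}}{2} + C$.

At $a = \frac{11}{6}$ the integrand is identically $0$, so $I(\frac{11}{6}) = 0$. The closed form gives $0$, hence $C = 0$.

Setting $a = 3$:
$$I = \log{\left(\frac{\sqrt{102}}{12} \right)}.$$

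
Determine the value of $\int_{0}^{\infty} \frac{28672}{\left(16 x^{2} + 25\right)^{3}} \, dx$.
$\frac{1344 \pi}{3125}$

Begin with the known result
$$J(a) = \int_{0}^{\infty} \frac{7}{a^{2} + x^{2}} \, dx = \frac{7 \pi}{2 a}.$$

Differentiating under the integral sign with respect to $a$,
$$\frac{dJ}{da} = \int_{0}^{\infty} - \frac{14 a}{\left(a^{2} + x^{2}\right)^{2}} \, dx = - \frac{7 \pi}{2 a^{2}},$$
so $\int_{0}^{\infty} \frac{7}{\left(a^{2} + x^{2}\right)^{2}} \, dx = \frac{7 \pi}{4 a^{3}}$.

Repeating — each differentiation of $1/(x^2+a^2)^j$ produces $-2ja/(x^2+a^2)^{j+1}$ — and dividing through by $-2ja$ at each step yields, after $2$ differentiations in total,
$$\int_{0}^{\infty} \frac{7}{\left(a^{2} + x^{2}\right)^{3}} \, dx = \frac{21 \pi}{16 a^{5}}.$$

Setting $a = \frac{5}{4}$:
$$I = \frac{1344 \pi}{3125}.$$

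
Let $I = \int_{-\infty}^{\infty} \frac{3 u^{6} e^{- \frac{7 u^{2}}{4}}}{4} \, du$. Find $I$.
$\frac{180 \sqrt{7} \sqrt{\pi}}{2401}$

Consider the simpler parametrised integral
$$J(a) = \int_{-\infty}^{\infty} \frac{3 e^{- a u^{2}}}{4} \, du = \frac{3 \sqrt{\pi}}{4 \sqrt{a}}.$$

Differentiating under the integral sign brings down a factor of $(-u^2)$:
$$\frac{dJ}{da} = \int_{-\infty}^{\infty} - \frac{3 u^{2} e^{- a u^{2}}}{4} \, du = - \frac{3 \sqrt{\pi}}{8 a^{\frac{3}{2}}}.$$

Repeating $3$ times in total — each differentiation brings down another $(-u^2)$ — gives
$$\frac{d^{3}J}{da^{3}} = \int_{-\infty}^{\infty} - \frac{3 u^{6} e^{- a u^{2}}}{4} \, du = - \frac{45 \sqrt{\pi}}{32 a^{\frac{7}{2}}},$$
and the integrand here is $(-1)^{3}$ times the target integrand, so $I = (-1)^{3}\,\frac{d^{3}J}{da^{3}} = \frac{45 \sqrt{\pi}}{32 a^{\frac{7}{2}}}$.

Setting $a = \frac{7}{4}$:
$$I = \frac{180 \sqrt{7} \sqrt{\pi}}{2401}.$$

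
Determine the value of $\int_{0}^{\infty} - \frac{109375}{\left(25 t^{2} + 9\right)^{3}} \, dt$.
$- \frac{21875 \pi}{1296}$

Begin with the known result
$$J(a) = \int_{0}^{\infty} - \frac{7}{a^{2} + t^{2}} \, dt = - \frac{7 \pi}{2 a}.$$

Differentiating under the integral sign with respect to $a$,
$$\frac{dJ}{da} = \int_{0}^{\infty} \frac{14 a}{\left(a^{2} + t^{2}\right)^{2}} \, dt = \frac{7 \pi}{2 a^{2}},$$
so $\int_{0}^{\infty} - \frac{7}{\left(a^{2} + t^{2}\right)^{2}} \, dt = - \frac{7 \pi}{4 a^{3}}$.

Repeating — each differentiation of $1/(t^2+a^2)^j$ produces $-2ja/(t^2+a^2)^{j+1}$ — and dividing through by $-2ja$ at each step yields, after $2$ differentiations in total,
$$\int_{0}^{\infty} - \frac{7}{\left(a^{2} + t^{2}\right)^{3}} \, dt = - \frac{21 \pi}{16 a^{5}}.$$

Setting $a = \frac{3}{5}$:
$$I = - \frac{21875 \pi}{1296}.$$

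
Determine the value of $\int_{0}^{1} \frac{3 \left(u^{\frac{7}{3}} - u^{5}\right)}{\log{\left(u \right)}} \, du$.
$- \log{\left(\frac{729}{125} \right)}$

Replace the exponent $5$ by a parameter $a$: let $I(a) = \int_{0}^{1} \frac{3 \left(u^{\frac{7}{3}} - u^{a}\right)}{\log{\left(u \right)}} \, du$.

Since $\dfrac{\partial}{\partial a}\,u^{a} = u^{a} \ln u$, the $\ln u$ in the denominator cancels and
$$\frac{dI}{da} = \int_{0}^{1} -3 u^{a} \, du = -3 \left[\frac{u^{a+1}}{a+1}\right]_0^1 = - \frac{3}{a + 1}.$$

Integrating with respect to $a$ gives $I(a) = - \log{\left(\frac{27 \left(a + 1\right)^{3}}{1000} \right)} + C$.

At $a = \frac{7}{3}$ the integrand is identically $0$, so $I(\frac{7}{3}) = 0$. The closed form gives $0$, hence $C = 0$.

Setting $a = 5$:
$$I = - \log{\left(\frac{729}{125} \right)}.$$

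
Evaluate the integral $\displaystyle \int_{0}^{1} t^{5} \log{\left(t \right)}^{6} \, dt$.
$\frac{5}{1944}$

Consider the simpler parametrised integral
$$J(a) = \int_{0}^{1} t^{a} \, dt = \frac{1}{a + 1}.$$

Differentiating under the integral sign brings down a factor of $\ln t$:
$$\frac{dJ}{da} = \int_{0}^{1} t^{a} \log{\left(t \right)} \, dt = - \frac{1}{\left(a + 1\right)^{2}}.$$

Repeating $6$ times in total — each differentiation brings down another $\ln t$ — gives
$$\frac{d^{6}J}{da^{6}} = \int_{0}^{1} t^{a} \log{\left(t \right)}^{6} \, dt = \frac{720}{\left(a + 1\right)^{7}},$$
and the integrand here is exactly the target integrand, so $I = \frac{720}{\left(a + 1\right)^{7}}$.

Setting $a = 5$:
$$I = \frac{5}{1944}.$$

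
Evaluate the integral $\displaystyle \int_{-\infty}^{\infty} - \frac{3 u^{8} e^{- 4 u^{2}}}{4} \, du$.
$- \frac{315 \sqrt{\pi}}{32768}$

Begin with the known integral
$$J(a) = \int_{-\infty}^{\infty} - \frac{3 e^{- a u^{2}}}{4} \, du = - \frac{3 \sqrt{\pi}}{4 \sqrt{a}}.$$

Differentiating under the integral sign brings down a factor of $(-u^2)$:
$$\frac{dJ}{da} = \int_{-\infty}^{\infty} \frac{3 u^{2} e^{- a u^{2}}}{4} \, du = \frac{3 \sqrt{\pi}}{8 a^{\frac{3}{2}}}.$$

Repeating $4$ times in total — each differentiation brings down another $(-u^2)$ — gives
$$\frac{d^{4}J}{da^{4}} = \int_{-\infty}^{\infty} - \frac{3 u^{8} e^{- a u^{2}}}{4} \, du = - \frac{315 \sqrt{\pi}}{64 a^{\frac{9}{2}}},$$
and the integrand here is exactly the target integrand, so $I = - \frac{315 \sqrt{\pi}}{64 a^{\frac{9}{2}}}$.

Setting $a = 4$:
$$I = - \frac{315 \sqrt{\pi}}{32768}.$$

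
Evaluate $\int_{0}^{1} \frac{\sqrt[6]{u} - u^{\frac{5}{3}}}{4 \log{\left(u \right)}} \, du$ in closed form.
$\log{\left(\frac{\sqrt[4]{7}}{2} \right)}$

Replace the exponent $\frac{5}{3}$ by a parameter $a$: let $I(a) = \int_{0}^{1} \frac{\sqrt[6]{u} - u^{a}}{4 \log{\left(u \right)}} \, du$.

Since $\dfrac{\partial}{\partial a}\,u^{a} = u^{a} \ln u$, the $\ln u$ in the denominator cancels and
$$\frac{dI}{da} = \int_{0}^{1} - \frac{1}{4} u^{a} \, du = - \frac{1}{4} \left[\frac{u^{a+1}}{a+1}\right]_0^1 = - \frac{1}{4 a + 4}.$$

Integrating with respect to $a$ gives $I(a) = - \frac{\log{\left(a + 1 \right)}}{4} - \frac{\log{\left(6 \right)}}{4} + \frac{\log{\left(7 \right)}}{4} + C$.

At $a = \frac{1}{6}$ the integrand is identically $0$, so $I(\frac{1}{6}) = 0$. The closed form gives $0$, hence $C = 0$.

Setting $a = \frac{5}{3}$:
$$I = \log{\left(\frac{\sqrt[4]{7}}{2} \right)}.$$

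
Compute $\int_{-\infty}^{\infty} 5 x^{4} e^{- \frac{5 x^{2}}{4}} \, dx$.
$\frac{24 \sqrt{5} \sqrt{\pi}}{25}$

Start from the elementary integral
$$J(a) = \int_{-\infty}^{\infty} 5 e^{- a x^{2}} \, dx = \frac{5 \sqrt{\pi}}{\sqrt{a}}.$$

Differentiating under the integral sign brings down a factor of $(-x^2)$:
$$\frac{dJ}{da} = \int_{-\infty}^{\infty} - 5 x^{2} e^{- a x^{2}} \, dx = - \frac{5 \sqrt{\pi}}{2 a^{\frac{3}{2}}}.$$

Repeating twice in total — each differentiation brings down another $(-x^2)$ — gives
$$\frac{d^{2}J}{da^{2}} = \int_{-\infty}^{\infty} 5 x^{4} e^{- a x^{2}} \, dx = \frac{15 \sqrt{\pi}}{4 a^{\frac{5}{2}}},$$
and the integrand here is exactly the target integrand, so $I = \frac{15 \sqrt{\pi}}{4 a^{\frac{5}{2}}}$.

Setting $a = \frac{5}{4}$:
$$I = \frac{24 \sqrt{5} \sqrt{\pi}}{25}.$$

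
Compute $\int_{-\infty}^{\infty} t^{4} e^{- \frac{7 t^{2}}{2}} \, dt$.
$\frac{3 \sqrt{14} \sqrt{\pi}}{343}$

Consider the simpler parametrised integral
$$J(a) = \int_{-\infty}^{\infty} e^{- a t^{2}} \, dt = \frac{\sqrt{\pi}}{\sqrt{a}}.$$

Differentiating under the integral sign brings down a factor of $(-t^2)$:
$$\frac{dJ}{da} = \int_{-\infty}^{\infty} - t^{2} e^{- a t^{2}} \, dt = - \frac{\sqrt{\pi}}{2 a^{\frac{3}{2}}}.$$

Repeating twice in total — each differentiation brings down another $(-t^2)$ — gives
$$\frac{d^{2}J}{da^{2}} = \int_{-\infty}^{\infty} t^{4} e^{- a t^{2}} \, dt = \frac{3 \sqrt{\pi}}{4 a^{\frac{5}{2}}},$$
and the integrand here is exactly the target integrand, so $I = \frac{3 \sqrt{\pi}}{4 a^{\frac{5}{2}}}$.

Setting $a = \frac{7}{2}$:
$$I = \frac{3 \sqrt{14} \sqrt{\pi}}{343}.$$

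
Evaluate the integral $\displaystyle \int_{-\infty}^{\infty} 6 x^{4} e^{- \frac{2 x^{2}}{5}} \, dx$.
$\frac{225 \sqrt{10} \sqrt{\pi}}{16}$

Start from the elementary integral
$$J(a) = \int_{-\infty}^{\infty} 6 e^{- a x^{2}} \, dx = \frac{6 \sqrt{\pi}}{\sqrt{a}}.$$

Differentiating under the integral sign brings down a factor of $(-x^2)$:
$$\frac{dJ}{da} = \int_{-\infty}^{\infty} - 6 x^{2} e^{- a x^{2}} \, dx = - \frac{3 \sqrt{\pi}}{a^{\frac{3}{2}}}.$$

Repeating twice in total — each differentiation brings down another $(-x^2)$ — gives
$$\frac{d^{2}J}{da^{2}} = \int_{-\infty}^{\infty} 6 x^{4} e^{- a x^{2}} \, dx = \frac{9 \sqrt{\pi}}{2 a^{\frac{5}{2}}},$$
and the integrand here is exactly the target integrand, so $I = \frac{9 \sqrt{\pi}}{2 a^{\frac{5}{2}}}$.

Setting $a = \frac{2}{5}$:
$$I = \frac{225 \sqrt{10} \sqrt{\pi}}{16}.$$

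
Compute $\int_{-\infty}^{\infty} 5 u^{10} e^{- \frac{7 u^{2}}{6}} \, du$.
$\frac{164025 \sqrt{42} \sqrt{\pi}}{16807}$

Begin with the known integral
$$J(a) = \int_{-\infty}^{\infty} 5 e^{- a u^{2}} \, du = \frac{5 \sqrt{\pi}}{\sqrt{a}}.$$

Differentiating under the integral sign brings down a factor of $(-u^2)$:
$$\frac{dJ}{da} = \int_{-\infty}^{\infty} - 5 u^{2} e^{- a u^{2}} \, du = - \frac{5 \sqrt{\pi}}{2 a^{\frac{3}{2}}}.$$

Repeating $5$ times in total — each differentiation brings down another $(-u^2)$ — gives
$$\frac{d^{5}J}{da^{5}} = \int_{-\infty}^{\infty} - 5 u^{10} e^{- a u^{2}} \, du = - \frac{4725 \sqrt{\pi}}{32 a^{\frac{11}{2}}},$$
and the integrand here is $(-1)^{5}$ times the target integrand, so $I = (-1)^{5}\,\frac{d^{5}J}{da^{5}} = \frac{4725 \sqrt{\pi}}{32 a^{\frac{11}{2}}}$.

Setting $a = \frac{7}{6}$:
$$I = \frac{164025 \sqrt{42} \sqrt{\pi}}{16807}.$$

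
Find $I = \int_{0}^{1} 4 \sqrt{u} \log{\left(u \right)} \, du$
$- \frac{16}{9}$

Begin with the known integral
$$J(a) = \int_{0}^{1} 4 u^{a} \, du = \frac{4}{a + 1}.$$

Differentiating under the integral sign brings down a factor of $\ln u$:
$$\frac{dJ}{da} = \int_{0}^{1} 4 u^{a} \log{\left(u \right)} \, du = - \frac{4}{\left(a + 1\right)^{2}}.$$

The integral on the left is $I$, so $I = - \frac{4}{\left(a + 1\right)^{2}}$.

Setting $a = \frac{1}{2}$:
$$I = - \frac{16}{9}.$$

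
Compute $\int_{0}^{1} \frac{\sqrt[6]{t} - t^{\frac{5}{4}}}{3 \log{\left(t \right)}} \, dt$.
$\log{\left(\frac{\sqrt[3]{14}}{3} \right)}$

Consider the one-parameter family: let $I(a) = \int_{0}^{1} \frac{\sqrt[6]{t} - t^{a}}{3 \log{\left(t \right)}} \, dt$.

Since $\dfrac{\partial}{\partial a}\,t^{a} = t^{a} \ln t$, the $\ln t$ in the denominator cancels and
$$\frac{dI}{da} = \int_{0}^{1} - \frac{1}{3} t^{a} \, dt = - \frac{1}{3} \left[\frac{t^{a+1}}{a+1}\right]_0^1 = - \frac{1}{3 a + 3}.$$

Integrating with respect to $a$ gives $I(a) = - \frac{\log{\left(a + 1 \right)}}{3} - \frac{\log{\left(6 \right)}}{3} + \frac{\log{\left(7 \right)}}{3} + C$.

At $a = \frac{1}{6}$ the integrand is identically $0$, so $I(\frac{1}{6}) = 0$. The closed form gives $0$, hence $C = 0$.

Setting $a = \frac{5}{4}$:
$$I = \log{\left(\frac{\sqrt[3]{14}}{3} \right)}.$$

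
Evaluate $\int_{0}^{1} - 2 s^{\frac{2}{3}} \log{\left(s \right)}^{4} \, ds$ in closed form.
$- \frac{11664}{3125}$

Start from the elementary integral
$$J(a) = \int_{0}^{1} - 2 s^{a} \, ds = - \frac{2}{a + 1}.$$

Differentiating under the integral sign brings down a factor of $\ln s$:
$$\frac{dJ}{da} = \int_{0}^{1} - 2 s^{a} \log{\left(s \right)} \, ds = \frac{2}{\left(a + 1\right)^{2}}.$$

Repeating $4$ times in total — each differentiation brings down another $\ln s$ — gives
$$\frac{d^{4}J}{da^{4}} = \int_{0}^{1} - 2 s^{a} \log{\left(s \right)}^{4} \, ds = - \frac{48}{\left(a + 1\right)^{5}},$$
and the integrand here is exactly the target integrand, so $I = - \frac{48}{\left(a + 1\right)^{5}}$.

Setting $a = \frac{2}{3}$:
$$I = - \frac{11664}{3125}.$$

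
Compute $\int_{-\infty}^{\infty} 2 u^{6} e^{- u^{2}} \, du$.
$\frac{15 \sqrt{\pi}}{4}$

Start from the elementary integral
$$J(a) = \int_{-\infty}^{\infty} 2 e^{- a u^{2}} \, du = \frac{2 \sqrt{\pi}}{\sqrt{a}}.$$

Differentiating under the integral sign brings down a factor of $(-u^2)$:
$$\frac{dJ}{da} = \int_{-\infty}^{\infty} - 2 u^{2} e^{- a u^{2}} \, du = - \frac{\sqrt{\pi}}{a^{\frac{3}{2}}}.$$

Repeating $3$ times in total — each differentiation brings down another $(-u^2)$ — gives
$$\frac{d^{3}J}{da^{3}} = \int_{-\infty}^{\infty} - 2 u^{6} e^{- a u^{2}} \, du = - \frac{15 \sqrt{\pi}}{4 a^{\frac{7}{2}}},$$
and the integrand here is $(-1)^{3}$ times the target integrand, so $I = (-1)^{3}\,\frac{d^{3}J}{da^{3}} = \frac{15 \sqrt{\pi}}{4 a^{\frac{7}{2}}}$.

Setting $a = 1$:
$$I = \frac{15 \sqrt{\pi}}{4}.$$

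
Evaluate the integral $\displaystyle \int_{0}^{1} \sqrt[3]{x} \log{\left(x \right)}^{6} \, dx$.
$\frac{98415}{1024}$

Start from the elementary integral
$$J(a) = \int_{0}^{1} x^{a} \, dx = \frac{1}{a + 1}.$$

Differentiating under the integral sign brings down a factor of $\ln x$:
$$\frac{dJ}{da} = \int_{0}^{1} x^{a} \log{\left(x \right)} \, dx = - \frac{1}{\left(a + 1\right)^{2}}.$$

Repeating $6$ times in total — each differentiation brings down another $\ln x$ — gives
$$\frac{d^{6}J}{da^{6}} = \int_{0}^{1} x^{a} \log{\left(x \right)}^{6} \, dx = \frac{720}{\left(a + 1\right)^{7}},$$
and the integrand here is exactly the target integrand, so $I = \frac{720}{\left(a + 1\right)^{7}}$.

Setting $a = \frac{1}{3}$:
$$I = \frac{98415}{1024}.$$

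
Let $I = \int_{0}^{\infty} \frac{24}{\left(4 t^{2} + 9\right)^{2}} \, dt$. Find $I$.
$\frac{\pi}{9}$

Begin with the known result
$$J(a) = \int_{0}^{\infty} \frac{3}{2 \left(a^{2} + t^{2}\right)} \, dt = \frac{3 \pi}{4 a}.$$

Differentiating under the integral sign with respect to $a$,
$$\frac{dJ}{da} = \int_{0}^{\infty} - \frac{3 a}{\left(a^{2} + t^{2}\right)^{2}} \, dt = - \frac{3 \pi}{4 a^{2}},$$
so $\int_{0}^{\infty} \frac{3}{2 \left(a^{2} + t^{2}\right)^{2}} \, dt = \frac{3 \pi}{8 a^{3}}$.

Setting $a = \frac{3}{2}$:
$$I = \frac{\pi}{9}.$$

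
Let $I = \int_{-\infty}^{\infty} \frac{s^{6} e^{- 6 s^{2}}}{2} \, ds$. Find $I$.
$\frac{5 \sqrt{6} \sqrt{\pi}}{6912}$

Consider the simpler parametrised integral
$$J(a) = \int_{-\infty}^{\infty} \frac{e^{- a s^{2}}}{2} \, ds = \frac{\sqrt{\pi}}{2 \sqrt{a}}.$$

Differentiating under the integral sign brings down a factor of $(-s^2)$:
$$\frac{dJ}{da} = \int_{-\infty}^{\infty} - \frac{s^{2} e^{- a s^{2}}}{2} \, ds = - \frac{\sqrt{\pi}}{4 a^{\frac{3}{2}}}.$$

Repeating $3$ times in total — each differentiation brings down another $(-s^2)$ — gives
$$\frac{d^{3}J}{da^{3}} = \int_{-\infty}^{\infty} - \frac{s^{6} e^{- a s^{2}}}{2} \, ds = - \frac{15 \sqrt{\pi}}{16 a^{\frac{7}{2}}},$$
and the integrand here is $(-1)^{3}$ times the target integrand, so $I = (-1)^{3}\,\frac{d^{3}J}{da^{3}} = \frac{15 \sqrt{\pi}}{16 a^{\frac{7}{2}}}$.

Setting $a = 6$:
$$I = \frac{5 \sqrt{6} \sqrt{\pi}}{6912}.$$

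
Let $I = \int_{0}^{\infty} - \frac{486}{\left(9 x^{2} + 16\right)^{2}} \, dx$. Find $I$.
$- \frac{81 \pi}{128}$

Recall the elementary integral
$$J(a) = \int_{0}^{\infty} - \frac{6}{a^{2} + x^{2}} \, dx = - \frac{3 \pi}{a}.$$

Differentiating under the integral sign with respect to $a$,
$$\frac{dJ}{da} = \int_{0}^{\infty} \frac{12 a}{\left(a^{2} + x^{2}\right)^{2}} \, dx = \frac{3 \pi}{a^{2}},$$
so $\int_{0}^{\infty} - \frac{6}{\left(a^{2} + x^{2}\right)^{2}} \, dx = - \frac{3 \pi}{2 a^{3}}$.

Setting $a = \frac{4}{3}$:
$$I = - \frac{81 \pi}{128}.$$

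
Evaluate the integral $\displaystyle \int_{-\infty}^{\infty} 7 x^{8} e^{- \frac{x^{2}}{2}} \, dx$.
$735 \sqrt{2} \sqrt{\pi}$

Start from the elementary integral
$$J(a) = \int_{-\infty}^{\infty} 7 e^{- a x^{2}} \, dx = \frac{7 \sqrt{\pi}}{\sqrt{a}}.$$

Differentiating under the integral sign brings down a factor of $(-x^2)$:
$$\frac{dJ}{da} = \int_{-\infty}^{\infty} - 7 x^{2} e^{- a x^{2}} \, dx = - \frac{7 \sqrt{\pi}}{2 a^{\frac{3}{2}}}.$$

Repeating $4$ times in total — each differentiation brings down another $(-x^2)$ — gives
$$\frac{d^{4}J}{da^{4}} = \int_{-\infty}^{\infty} 7 x^{8} e^{- a x^{2}} \, dx = \frac{735 \sqrt{\pi}}{16 a^{\frac{9}{2}}},$$
and the integrand here is exactly the target integrand, so $I = \frac{735 \sqrt{\pi}}{16 a^{\frac{9}{2}}}$.

Setting $a = \frac{1}{2}$:
$$I = 735 \sqrt{2} \sqrt{\pi}.$$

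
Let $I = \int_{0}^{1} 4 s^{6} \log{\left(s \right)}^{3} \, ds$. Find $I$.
$- \frac{24}{2401}$

Consider the simpler parametrised integral
$$J(a) = \int_{0}^{1} 4 s^{a} \, ds = \frac{4}{a + 1}.$$

Differentiating under the integral sign brings down a factor of $\ln s$:
$$\frac{dJ}{da} = \int_{0}^{1} 4 s^{a} \log{\left(s \right)} \, ds = - \frac{4}{\left(a + 1\right)^{2}}.$$

Repeating $3$ times in total — each differentiation brings down another $\ln s$ — gives
$$\frac{d^{3}J}{da^{3}} = \int_{0}^{1} 4 s^{a} \log{\left(s \right)}^{3} \, ds = - \frac{24}{\left(a + 1\right)^{4}},$$
and the integrand here is exactly the target integrand, so $I = - \frac{24}{\left(a + 1\right)^{4}}$.

Setting $a = 6$:
$$I = - \frac{24}{2401}.$$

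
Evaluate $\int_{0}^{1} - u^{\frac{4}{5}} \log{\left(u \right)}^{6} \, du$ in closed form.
$- \frac{6250000}{531441}$

Consider the simpler parametrised integral
$$J(a) = \int_{0}^{1} - u^{a} \, du = - \frac{1}{a + 1}.$$

Differentiating under the integral sign brings down a factor of $\ln u$:
$$\frac{dJ}{da} = \int_{0}^{1} - u^{a} \log{\left(u \right)} \, du = \frac{1}{\left(a + 1\right)^{2}}.$$

Repeating $6$ times in total — each differentiation brings down another $\ln u$ — gives
$$\frac{d^{6}J}{da^{6}} = \int_{0}^{1} - u^{a} \log{\left(u \right)}^{6} \, du = - \frac{720}{\left(a + 1\right)^{7}},$$
and the integrand here is exactly the target integrand, so $I = - \frac{720}{\left(a + 1\right)^{7}}$.

Setting $a = \frac{4}{5}$:
$$I = - \frac{6250000}{531441}.$$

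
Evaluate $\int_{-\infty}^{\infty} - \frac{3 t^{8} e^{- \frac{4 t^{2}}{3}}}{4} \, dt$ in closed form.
$- \frac{25515 \sqrt{3} \sqrt{\pi}}{32768}$

Begin with the known integral
$$J(a) = \int_{-\infty}^{\infty} - \frac{3 e^{- a t^{2}}}{4} \, dt = - \frac{3 \sqrt{\pi}}{4 \sqrt{a}}.$$

Differentiating under the integral sign brings down a factor of $(-t^2)$:
$$\frac{dJ}{da} = \int_{-\infty}^{\infty} \frac{3 t^{2} e^{- a t^{2}}}{4} \, dt = \frac{3 \sqrt{\pi}}{8 a^{\frac{3}{2}}}.$$

Repeating $4$ times in total — each differentiation brings down another $(-t^2)$ — gives
$$\frac{d^{4}J}{da^{4}} = \int_{-\infty}^{\infty} - \frac{3 t^{8} e^{- a t^{2}}}{4} \, dt = - \frac{315 \sqrt{\pi}}{64 a^{\frac{9}{2}}},$$
and the integrand here is exactly the target integrand, so $I = - \frac{315 \sqrt{\pi}}{64 a^{\frac{9}{2}}}$.

Setting $a = \frac{4}{3}$:
$$I = - \frac{25515 \sqrt{3} \sqrt{\pi}}{32768}.$$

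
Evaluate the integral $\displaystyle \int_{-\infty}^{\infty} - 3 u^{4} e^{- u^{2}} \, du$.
$- \frac{9 \sqrt{\pi}}{4}$

Start from the elementary integral
$$J(a) = \int_{-\infty}^{\infty} - 3 e^{- a u^{2}} \, du = - \frac{3 \sqrt{\pi}}{\sqrt{a}}.$$

Differentiating under the integral sign brings down a factor of $(-u^2)$:
$$\frac{dJ}{da} = \int_{-\infty}^{\infty} 3 u^{2} e^{- a u^{2}} \, du = \frac{3 \sqrt{\pi}}{2 a^{\frac{3}{2}}}.$$

Repeating twice in total — each differentiation brings down another $(-u^2)$ — gives
$$\frac{d^{2}J}{da^{2}} = \int_{-\infty}^{\infty} - 3 u^{4} e^{- a u^{2}} \, du = - \frac{9 \sqrt{\pi}}{4 a^{\frac{5}{2}}},$$
and the integrand here is exactly the target integrand, so $I = - \frac{9 \sqrt{\pi}}{4 a^{\frac{5}{2}}}$.

Setting $a = 1$:
$$I = - \frac{9 \sqrt{\pi}}{4}.$$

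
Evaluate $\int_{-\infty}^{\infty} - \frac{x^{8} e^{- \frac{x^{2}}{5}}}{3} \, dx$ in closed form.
$- \frac{21875 \sqrt{5} \sqrt{\pi}}{16}$

Start from the elementary integral
$$J(a) = \int_{-\infty}^{\infty} - \frac{e^{- a x^{2}}}{3} \, dx = - \frac{\sqrt{\pi}}{3 \sqrt{a}}.$$

Differentiating under the integral sign brings down a factor of $(-x^2)$:
$$\frac{dJ}{da} = \int_{-\infty}^{\infty} \frac{x^{2} e^{- a x^{2}}}{3} \, dx = \frac{\sqrt{\pi}}{6 a^{\frac{3}{2}}}.$$

Repeating $4$ times in total — each differentiation brings down another $(-x^2)$ — gives
$$\frac{d^{4}J}{da^{4}} = \int_{-\infty}^{\infty} - \frac{x^{8} e^{- a x^{2}}}{3} \, dx = - \frac{35 \sqrt{\pi}}{16 a^{\frac{9}{2}}},$$
and the integrand here is exactly the target integrand, so $I = - \frac{35 \sqrt{\pi}}{16 a^{\frac{9}{2}}}$.

Setting $a = \frac{1}{5}$:
$$I = - \frac{21875 \sqrt{5} \sqrt{\pi}}{16}.$$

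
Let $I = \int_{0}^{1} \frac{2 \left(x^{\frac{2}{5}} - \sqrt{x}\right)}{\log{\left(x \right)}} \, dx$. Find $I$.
$- \log{\left(\frac{225}{196} \right)}$

Replace the exponent $\frac{1}{2}$ by a parameter $a$: let $I(a) = \int_{0}^{1} \frac{2 \left(x^{\frac{2}{5}} - x^{a}\right)}{\log{\left(x \right)}} \, dx$.

Since $\dfrac{\partial}{\partial a}\,x^{a} = x^{a} \ln x$, the $\ln x$ in the denominator cancels and
$$\frac{dI}{da} = \int_{0}^{1} -2 x^{a} \, dx = -2 \left[\frac{x^{a+1}}{a+1}\right]_0^1 = - \frac{2}{a + 1}.$$

Integrating with respect to $a$ gives $I(a) = - \log{\left(\frac{25 \left(a + 1\right)^{2}}{49} \right)} + C$.

At $a = \frac{2}{5}$ the integrand is identically $0$, so $I(\frac{2}{5}) = 0$. The closed form gives $0$, hence $C = 0$.

Setting $a = \frac{1}{2}$:
$$I = - \log{\left(\frac{225}{196} \right)}.$$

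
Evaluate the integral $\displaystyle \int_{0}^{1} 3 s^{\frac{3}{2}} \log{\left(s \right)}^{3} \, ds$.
$- \frac{288}{625}$

Begin with the known integral
$$J(a) = \int_{0}^{1} 3 s^{a} \, ds = \frac{3}{a + 1}.$$

Differentiating under the integral sign brings down a factor of $\ln s$:
$$\frac{dJ}{da} = \int_{0}^{1} 3 s^{a} \log{\left(s \right)} \, ds = - \frac{3}{\left(a + 1\right)^{2}}.$$

Repeating $3$ times in total — each differentiation brings down another $\ln s$ — gives
$$\frac{d^{3}J}{da^{3}} = \int_{0}^{1} 3 s^{a} \log{\left(s \right)}^{3} \, ds = - \frac{18}{\left(a + 1\right)^{4}},$$
and the integrand here is exactly the target integrand, so $I = - \frac{18}{\left(a + 1\right)^{4}}$.

Setting $a = \frac{3}{2}$:
$$I = - \frac{288}{625}.$$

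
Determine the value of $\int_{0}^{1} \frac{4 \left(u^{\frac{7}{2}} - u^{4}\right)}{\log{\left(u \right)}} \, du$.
$\log{\left(\frac{6561}{10000} \right)}$

Introduce a parameter $a$ in the exponent: let $I(a) = \int_{0}^{1} \frac{4 \left(- u^{4} + u^{a}\right)}{\log{\left(u \right)}} \, du$.

Since $\dfrac{\partial}{\partial a}\,u^{a} = u^{a} \ln u$, the $\ln u$ in the denominator cancels and
$$\frac{dI}{da} = \int_{0}^{1} 4 u^{a} \, du = 4 \left[\frac{u^{a+1}}{a+1}\right]_0^1 = \frac{4}{a + 1}.$$

Integrating with respect to $a$ gives $I(a) = \log{\left(\frac{\left(a + 1\right)^{4}}{625} \right)} + C$.

At $a = 4$ the integrand is identically $0$, so $I(4) = 0$. The closed form gives $0$, hence $C = 0$.

Setting $a = \frac{7}{2}$:
$$I = \log{\left(\frac{6561}{10000} \right)}.$$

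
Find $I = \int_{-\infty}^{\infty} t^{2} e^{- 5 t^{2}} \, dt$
$\frac{\sqrt{5} \sqrt{\pi}}{50}$

Consider the simpler parametrised integral
$$J(a) = \int_{-\infty}^{\infty} e^{- a t^{2}} \, dt = \frac{\sqrt{\pi}}{\sqrt{a}}.$$

Differentiating under the integral sign brings down a factor of $(-t^2)$:
$$\frac{dJ}{da} = \int_{-\infty}^{\infty} - t^{2} e^{- a t^{2}} \, dt = - \frac{\sqrt{\pi}}{2 a^{\frac{3}{2}}}.$$

The integral on the left is $-I$, so $I = \frac{\sqrt{\pi}}{2 a^{\frac{3}{2}}}$.

Setting $a = 5$:
$$I = \frac{\sqrt{5} \sqrt{\pi}}{50}.$$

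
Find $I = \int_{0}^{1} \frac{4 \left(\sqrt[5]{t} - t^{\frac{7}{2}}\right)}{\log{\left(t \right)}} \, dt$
$- \log{\left(\frac{50625}{256} \right)}$

Consider the one-parameter family: let $I(a) = \int_{0}^{1} \frac{4 \left(\sqrt[5]{t} - t^{a}\right)}{\log{\left(t \right)}} \, dt$.

Since $\dfrac{\partial}{\partial a}\,t^{a} = t^{a} \ln t$, the $\ln t$ in the denominator cancels and
$$\frac{dI}{da} = \int_{0}^{1} -4 t^{a} \, dt = -4 \left[\frac{t^{a+1}}{a+1}\right]_0^1 = - \frac{4}{a + 1}.$$

Integrating with respect to $a$ gives $I(a) = - \log{\left(\frac{625 \left(a + 1\right)^{4}}{1296} \right)} + C$.

At $a = \frac{1}{5}$ the integrand is identically $0$, so $I(\frac{1}{5}) = 0$. The closed form gives $0$, hence $C = 0$.

Setting $a = \frac{7}{2}$:
$$I = - \log{\left(\frac{50625}{256} \right)}.$$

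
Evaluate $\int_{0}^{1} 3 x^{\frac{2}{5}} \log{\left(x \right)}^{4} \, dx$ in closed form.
$\frac{225000}{16807}$

Begin with the known integral
$$J(a) = \int_{0}^{1} 3 x^{a} \, dx = \frac{3}{a + 1}.$$

Differentiating under the integral sign brings down a factor of $\ln x$:
$$\frac{dJ}{da} = \int_{0}^{1} 3 x^{a} \log{\left(x \right)} \, dx = - \frac{3}{\left(a + 1\right)^{2}}.$$

Repeating $4$ times in total — each differentiation brings down another $\ln x$ — gives
$$\frac{d^{4}J}{da^{4}} = \int_{0}^{1} 3 x^{a} \log{\left(x \right)}^{4} \, dx = \frac{72}{\left(a + 1\right)^{5}},$$
and the integrand here is exactly the target integrand, so $I = \frac{72}{\left(a + 1\right)^{5}}$.

Setting $a = \frac{2}{5}$:
$$I = \frac{225000}{16807}.$$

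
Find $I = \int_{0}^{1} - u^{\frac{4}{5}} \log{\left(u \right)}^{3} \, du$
$\frac{1250}{2187}$

Begin with the known integral
$$J(a) = \int_{0}^{1} - u^{a} \, du = - \frac{1}{a + 1}.$$

Differentiating under the integral sign brings down a factor of $\ln u$:
$$\frac{dJ}{da} = \int_{0}^{1} - u^{a} \log{\left(u \right)} \, du = \frac{1}{\left(a + 1\right)^{2}}.$$

Repeating $3$ times in total — each differentiation brings down another $\ln u$ — gives
$$\frac{d^{3}J}{da^{3}} = \int_{0}^{1} - u^{a} \log{\left(u \right)}^{3} \, du = \frac{6}{\left(a + 1\right)^{4}},$$
and the integrand here is exactly the target integrand, so $I = \frac{6}{\left(a + 1\right)^{4}}$.

Setting $a = \frac{4}{5}$:
$$I = \frac{1250}{2187}.$$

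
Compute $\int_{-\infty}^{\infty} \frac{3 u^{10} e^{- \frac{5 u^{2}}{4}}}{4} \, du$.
$\frac{9072 \sqrt{5} \sqrt{\pi}}{3125}$

Begin with the known integral
$$J(a) = \int_{-\infty}^{\infty} \frac{3 e^{- a u^{2}}}{4} \, du = \frac{3 \sqrt{\pi}}{4 \sqrt{a}}.$$

Differentiating under the integral sign brings down a factor of $(-u^2)$:
$$\frac{dJ}{da} = \int_{-\infty}^{\infty} - \frac{3 u^{2} e^{- a u^{2}}}{4} \, du = - \frac{3 \sqrt{\pi}}{8 a^{\frac{3}{2}}}.$$

Repeating $5$ times in total — each differentiation brings down another $(-u^2)$ — gives
$$\frac{d^{5}J}{da^{5}} = \int_{-\infty}^{\infty} - \frac{3 u^{10} e^{- a u^{2}}}{4} \, du = - \frac{2835 \sqrt{\pi}}{128 a^{\frac{11}{2}}},$$
and the integrand here is $(-1)^{5}$ times the target integrand, so $I = (-1)^{5}\,\frac{d^{5}J}{da^{5}} = \frac{2835 \sqrt{\pi}}{128 a^{\frac{11}{2}}}$.

Setting $a = \frac{5}{4}$:
$$I = \frac{9072 \sqrt{5} \sqrt{\pi}}{3125}.$$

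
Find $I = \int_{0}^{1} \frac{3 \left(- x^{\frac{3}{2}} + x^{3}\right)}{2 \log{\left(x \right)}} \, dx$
$- \log{\left(\frac{5 \sqrt{10}}{32} \right)}$

Replace the exponent $\frac{3}{2}$ by a parameter $a$: let $I(a) = \int_{0}^{1} \frac{3 \left(x^{3} - x^{a}\right)}{2 \log{\left(x \right)}} \, dx$.

Since $\dfrac{\partial}{\partial a}\,x^{a} = x^{a} \ln x$, the $\ln x$ in the denominator cancels and
$$\frac{dI}{da} = \int_{0}^{1} - \frac{3}{2} x^{a} \, dx = - \frac{3}{2} \left[\frac{x^{a+1}}{a+1}\right]_0^1 = - \frac{3}{2 a + 2}.$$

Integrating with respect to $a$ gives $I(a) = - \log{\left(\frac{\left(a + 1\right)^{\frac{3}{2}}}{8} \right)} + C$.

At $a = 3$ the integrand is identically $0$, so $I(3) = 0$. The closed form gives $0$, hence $C = 0$.

Setting $a = \frac{3}{2}$:
$$I = - \log{\left(\frac{5 \sqrt{10}}{32} \right)}.$$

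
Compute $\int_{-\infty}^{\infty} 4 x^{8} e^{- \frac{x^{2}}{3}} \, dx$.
$\frac{8505 \sqrt{3} \sqrt{\pi}}{4}$

Start from the elementary integral
$$J(a) = \int_{-\infty}^{\infty} 4 e^{- a x^{2}} \, dx = \frac{4 \sqrt{\pi}}{\sqrt{a}}.$$

Differentiating under the integral sign brings down a factor of $(-x^2)$:
$$\frac{dJ}{da} = \int_{-\infty}^{\infty} - 4 x^{2} e^{- a x^{2}} \, dx = - \frac{2 \sqrt{\pi}}{a^{\frac{3}{2}}}.$$

Repeating $4$ times in total — each differentiation brings down another $(-x^2)$ — gives
$$\frac{d^{4}J}{da^{4}} = \int_{-\infty}^{\infty} 4 x^{8} e^{- a x^{2}} \, dx = \frac{105 \sqrt{\pi}}{4 a^{\frac{9}{2}}},$$
and the integrand here is exactly the target integrand, so $I = \frac{105 \sqrt{\pi}}{4 a^{\frac{9}{2}}}$.

Setting $a = \frac{1}{3}$:
$$I = \frac{8505 \sqrt{3} \sqrt{\pi}}{4}.$$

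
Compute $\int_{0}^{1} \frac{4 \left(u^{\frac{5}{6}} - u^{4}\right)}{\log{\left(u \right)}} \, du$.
$\log{\left(\frac{14641}{810000} \right)}$

Replace the exponent $\frac{5}{6}$ by a parameter $a$: let $I(a) = \int_{0}^{1} \frac{4 \left(- u^{4} + u^{a}\right)}{\log{\left(u \right)}} \, du$.

Since $\dfrac{\partial}{\partial a}\,u^{a} = u^{a} \ln u$, the $\ln u$ in the denominator cancels and
$$\frac{dI}{da} = \int_{0}^{1} 4 u^{a} \, du = 4 \left[\frac{u^{a+1}}{a+1}\right]_0^1 = \frac{4}{a + 1}.$$

Integrating with respect to $a$ gives $I(a) = \log{\left(\frac{\left(a + 1\right)^{4}}{625} \right)} + C$.

At $a = 4$ the integrand is identically $0$, so $I(4) = 0$. The closed form gives $0$, hence $C = 0$.

Setting $a = \frac{5}{6}$:
$$I = \log{\left(\frac{14641}{810000} \right)}.$$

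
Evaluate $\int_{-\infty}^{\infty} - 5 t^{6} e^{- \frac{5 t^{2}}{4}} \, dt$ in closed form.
$- \frac{48 \sqrt{5} \sqrt{\pi}}{25}$

Start from the elementary integral
$$J(a) = \int_{-\infty}^{\infty} - 5 e^{- a t^{2}} \, dt = - \frac{5 \sqrt{\pi}}{\sqrt{a}}.$$

Differentiating under the integral sign brings down a factor of $(-t^2)$:
$$\frac{dJ}{da} = \int_{-\infty}^{\infty} 5 t^{2} e^{- a t^{2}} \, dt = \frac{5 \sqrt{\pi}}{2 a^{\frac{3}{2}}}.$$

Repeating $3$ times in total — each differentiation brings down another $(-t^2)$ — gives
$$\frac{d^{3}J}{da^{3}} = \int_{-\infty}^{\infty} 5 t^{6} e^{- a t^{2}} \, dt = \frac{75 \sqrt{\pi}}{8 a^{\frac{7}{2}}},$$
and the integrand here is $(-1)^{3}$ times the target integrand, so $I = (-1)^{3}\,\frac{d^{3}J}{da^{3}} = - \frac{75 \sqrt{\pi}}{8 a^{\frac{7}{2}}}$.

Setting $a = \frac{5}{4}$:
$$I = - \frac{48 \sqrt{5} \sqrt{\pi}}{25}.$$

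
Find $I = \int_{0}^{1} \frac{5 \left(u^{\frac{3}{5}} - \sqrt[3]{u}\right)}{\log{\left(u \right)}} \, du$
$- \log{\left(\frac{3125}{7776} \right)}$

Consider the one-parameter family: let $I(a) = \int_{0}^{1} \frac{5 \left(u^{\frac{3}{5}} - u^{a}\right)}{\log{\left(u \right)}} \, du$.

Since $\dfrac{\partial}{\partial a}\,u^{a} = u^{a} \ln u$, the $\ln u$ in the denominator cancels and
$$\frac{dI}{da} = \int_{0}^{1} -5 u^{a} \, du = -5 \left[\frac{u^{a+1}}{a+1}\right]_0^1 = - \frac{5}{a + 1}.$$

Integrating with respect to $a$ gives $I(a) = - \log{\left(\frac{3125 \left(a + 1\right)^{5}}{32768} \right)} + C$.

At $a = \frac{3}{5}$ the integrand is identically $0$, so $I(\frac{3}{5}) = 0$. The closed form gives $0$, hence $C = 0$.

Setting $a = \frac{1}{3}$:
$$I = - \log{\left(\frac{3125}{7776} \right)}.$$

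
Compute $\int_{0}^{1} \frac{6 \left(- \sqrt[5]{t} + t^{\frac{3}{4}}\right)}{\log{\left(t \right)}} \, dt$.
$\log{\left(\frac{1838265625}{191102976} \right)}$

Replace the exponent $\frac{3}{4}$ by a parameter $a$: let $I(a) = \int_{0}^{1} \frac{6 \left(- \sqrt[5]{t} + t^{a}\right)}{\log{\left(t \right)}} \, dt$.

Since $\dfrac{\partial}{\partial a}\,t^{a} = t^{a} \ln t$, the $\ln t$ in the denominator cancels and
$$\frac{dI}{da} = \int_{0}^{1} 6 t^{a} \, dt = 6 \left[\frac{t^{a+1}}{a+1}\right]_0^1 = \frac{6}{a + 1}.$$

Integrating with respect to $a$ gives $I(a) = \log{\left(\frac{15625 \left(a + 1\right)^{6}}{46656} \right)} + C$.

At $a = \frac{1}{5}$ the integrand is identically $0$, so $I(\frac{1}{5}) = 0$. The closed form gives $0$, hence $C = 0$.

Setting $a = \frac{3}{4}$:
$$I = \log{\left(\frac{1838265625}{191102976} \right)}.$$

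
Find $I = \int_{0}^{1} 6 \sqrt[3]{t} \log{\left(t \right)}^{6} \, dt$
$\frac{295245}{512}$

Consider the simpler parametrised integral
$$J(a) = \int_{0}^{1} 6 t^{a} \, dt = \frac{6}{a + 1}.$$

Differentiating under the integral sign brings down a factor of $\ln t$:
$$\frac{dJ}{da} = \int_{0}^{1} 6 t^{a} \log{\left(t \right)} \, dt = - \frac{6}{\left(a + 1\right)^{2}}.$$

Repeating $6$ times in total — each differentiation brings down another $\ln t$ — gives
$$\frac{d^{6}J}{da^{6}} = \int_{0}^{1} 6 t^{a} \log{\left(t \right)}^{6} \, dt = \frac{4320}{\left(a + 1\right)^{7}},$$
and the integrand here is exactly the target integrand, so $I = \frac{4320}{\left(a + 1\right)^{7}}$.

Setting $a = \frac{1}{3}$:
$$I = \frac{295245}{512}.$$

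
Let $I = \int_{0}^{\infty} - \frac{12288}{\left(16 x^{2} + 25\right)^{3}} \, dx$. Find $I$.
$- \frac{576 \pi}{3125}$

Recall the elementary integral
$$J(a) = \int_{0}^{\infty} - \frac{3}{a^{2} + x^{2}} \, dx = - \frac{3 \pi}{2 a}.$$

Differentiating under the integral sign with respect to $a$,
$$\frac{dJ}{da} = \int_{0}^{\infty} \frac{6 a}{\left(a^{2} + x^{2}\right)^{2}} \, dx = \frac{3 \pi}{2 a^{2}},$$
so $\int_{0}^{\infty} - \frac{3}{\left(a^{2} + x^{2}\right)^{2}} \, dx = - \frac{3 \pi}{4 a^{3}}$.

Repeating — each differentiation of $1/(x^2+a^2)^j$ produces $-2ja/(x^2+a^2)^{j+1}$ — and dividing through by $-2ja$ at each step yields, after $2$ differentiations in total,
$$\int_{0}^{\infty} - \frac{3}{\left(a^{2} + x^{2}\right)^{3}} \, dx = - \frac{9 \pi}{16 a^{5}}.$$

Setting $a = \frac{5}{4}$:
$$I = - \frac{576 \pi}{3125}.$$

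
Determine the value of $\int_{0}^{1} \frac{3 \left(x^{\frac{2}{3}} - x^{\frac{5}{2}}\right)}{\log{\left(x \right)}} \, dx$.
$\log{\left(\frac{1000}{9261} \right)}$

Replace the exponent $\frac{2}{3}$ by a parameter $a$: let $I(a) = \int_{0}^{1} \frac{3 \left(- x^{\frac{5}{2}} + x^{a}\right)}{\log{\left(x \right)}} \, dx$.

Since $\dfrac{\partial}{\partial a}\,x^{a} = x^{a} \ln x$, the $\ln x$ in the denominator cancels and
$$\frac{dI}{da} = \int_{0}^{1} 3 x^{a} \, dx = 3 \left[\frac{x^{a+1}}{a+1}\right]_0^1 = \frac{3}{a + 1}.$$

Integrating with respect to $a$ gives $I(a) = \log{\left(\frac{8 \left(a + 1\right)^{3}}{343} \right)} + C$.

At $a = \frac{5}{2}$ the integrand is identically $0$, so $I(\frac{5}{2}) = 0$. The closed form gives $0$, hence $C = 0$.

Setting $a = \frac{2}{3}$:
$$I = \log{\left(\frac{1000}{9261} \right)}.$$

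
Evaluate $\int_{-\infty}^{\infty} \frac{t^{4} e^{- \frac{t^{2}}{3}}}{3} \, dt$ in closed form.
$\frac{9 \sqrt{3} \sqrt{\pi}}{4}$

Start from the elementary integral
$$J(a) = \int_{-\infty}^{\infty} \frac{e^{- a t^{2}}}{3} \, dt = \frac{\sqrt{\pi}}{3 \sqrt{a}}.$$

Differentiating under the integral sign brings down a factor of $(-t^2)$:
$$\frac{dJ}{da} = \int_{-\infty}^{\infty} - \frac{t^{2} e^{- a t^{2}}}{3} \, dt = - \frac{\sqrt{\pi}}{6 a^{\frac{3}{2}}}.$$

Repeating twice in total — each differentiation brings down another $(-t^2)$ — gives
$$\frac{d^{2}J}{da^{2}} = \int_{-\infty}^{\infty} \frac{t^{4} e^{- a t^{2}}}{3} \, dt = \frac{\sqrt{\pi}}{4 a^{\frac{5}{2}}},$$
and the integrand here is exactly the target integrand, so $I = \frac{\sqrt{\pi}}{4 a^{\frac{5}{2}}}$.

Setting $a = \frac{1}{3}$:
$$I = \frac{9 \sqrt{3} \sqrt{\pi}}{4}.$$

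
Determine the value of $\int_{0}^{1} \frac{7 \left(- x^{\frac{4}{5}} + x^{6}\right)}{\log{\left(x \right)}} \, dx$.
$\log{\left(\frac{64339296875}{4782969} \right)}$

Consider the one-parameter family: let $I(a) = \int_{0}^{1} \frac{7 \left(x^{6} - x^{a}\right)}{\log{\left(x \right)}} \, dx$.

Since $\dfrac{\partial}{\partial a}\,x^{a} = x^{a} \ln x$, the $\ln x$ in the denominator cancels and
$$\frac{dI}{da} = \int_{0}^{1} -7 x^{a} \, dx = -7 \left[\frac{x^{a+1}}{a+1}\right]_0^1 = - \frac{7}{a + 1}.$$

Integrating with respect to $a$ gives $I(a) = \log{\left(\frac{823543}{\left(a + 1\right)^{7}} \right)} + C$.

At $a = 6$ the integrand is identically $0$, so $I(6) = 0$. The closed form gives $0$, hence $C = 0$.

Setting $a = \frac{4}{5}$:
$$I = \log{\left(\frac{64339296875}{4782969} \right)}.$$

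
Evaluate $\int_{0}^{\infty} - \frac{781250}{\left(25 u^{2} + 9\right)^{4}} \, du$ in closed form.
$- \frac{390625 \pi}{34992}$

Recall the elementary integral
$$J(a) = \int_{0}^{\infty} - \frac{2}{a^{2} + u^{2}} \, du = - \frac{\pi}{a}.$$

Differentiating under the integral sign with respect to $a$,
$$\frac{dJ}{da} = \int_{0}^{\infty} \frac{4 a}{\left(a^{2} + u^{2}\right)^{2}} \, du = \frac{\pi}{a^{2}},$$
so $\int_{0}^{\infty} - \frac{2}{\left(a^{2} + u^{2}\right)^{2}} \, du = - \frac{\pi}{2 a^{3}}$.

Repeating — each differentiation of $1/(u^2+a^2)^j$ produces $-2ja/(u^2+a^2)^{j+1}$ — and dividing through by $-2ja$ at each step yields, after $3$ differentiations in total,
$$\int_{0}^{\infty} - \frac{2}{\left(a^{2} + u^{2}\right)^{4}} \, du = - \frac{5 \pi}{16 a^{7}}.$$

Setting $a = \frac{3}{5}$:
$$I = - \frac{390625 \pi}{34992}.$$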